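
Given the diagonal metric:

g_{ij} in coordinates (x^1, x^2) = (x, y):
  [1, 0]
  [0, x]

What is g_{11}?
With x^1 = x, x^2 = y, g_{11} = g_{xx} is the row-1, column-1 entry of the matrix.
g_{11} = 1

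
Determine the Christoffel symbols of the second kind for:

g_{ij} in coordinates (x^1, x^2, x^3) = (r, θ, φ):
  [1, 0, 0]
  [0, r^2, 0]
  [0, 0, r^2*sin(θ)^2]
Using Γ^k_{ij} = (1/2) g^{km} (∂_i g_{mj} + ∂_j g_{mi} - ∂_m g_{ij}); the metric is diagonal, so only the m = k term contributes.
Non-zero symbols (using the symmetry Γ^k_{ij} = Γ^k_{ji}):
Γ^r_{θ θ} = (1/2) g^{rr} (∂_θ g_{rθ} + ∂_θ g_{rθ} - ∂_r g_{θθ}) = (1/2)(1)((0) + (0) - (2*r)) = -r
Γ^r_{φ φ} = (1/2) g^{rr} (∂_φ g_{rφ} + ∂_φ g_{rφ} - ∂_r g_{φφ}) = (1/2)(1)((0) + (0) - (2*r*sin(θ)^2)) = -r*sin(θ)^2
Γ^θ_{r θ} = (1/2) g^{θθ} (∂_r g_{θθ} + ∂_θ g_{θr} - ∂_θ g_{rθ}) = (1/2)(1/r^2)((2*r) + (0) - (0)) = 1/r
Γ^θ_{φ φ} = (1/2) g^{θθ} (∂_φ g_{θφ} + ∂_φ g_{θφ} - ∂_θ g_{φφ}) = (1/2)(1/r^2)((0) + (0) - (r^2*sin(2*θ))) = -sin(2*θ)/2
Γ^φ_{r φ} = (1/2) g^{φφ} (∂_r g_{φφ} + ∂_φ g_{φr} - ∂_φ g_{rφ}) = (1/2)(1/(r^2*sin(θ)^2))((2*r*sin(θ)^2) + (0) - (0)) = 1/r
Γ^φ_{θ φ} = (1/2) g^{φφ} (∂_θ g_{φφ} + ∂_φ g_{φθ} - ∂_φ g_{θφ}) = (1/2)(1/(r^2*sin(θ)^2))((r^2*sin(2*θ)) + (0) - (0)) = 1/tan(θ)
All other Christoffel symbols are zero.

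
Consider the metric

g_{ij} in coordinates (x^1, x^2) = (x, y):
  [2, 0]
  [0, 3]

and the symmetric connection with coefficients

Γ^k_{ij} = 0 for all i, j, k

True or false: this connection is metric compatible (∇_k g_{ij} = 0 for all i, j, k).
Using ∇_k g_{ij} = ∂_k g_{ij} - Γ^m_{ki} g_{mj} - Γ^m_{kj} g_{im}:
e.g. ∇_x g_{xy} = (0) - (0) - (0) = 0
Every component ∇_k g_{ij} vanishes: the connection is metric compatible.
True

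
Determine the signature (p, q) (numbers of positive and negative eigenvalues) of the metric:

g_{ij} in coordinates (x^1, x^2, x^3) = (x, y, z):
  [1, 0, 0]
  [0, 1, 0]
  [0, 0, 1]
The metric is diagonal, so its eigenvalues are the diagonal entries: 1, 1, 1 (at a generic point, where coordinate-dependent entries are positive).
3 positive, 0 negative.
(3, 0) - Riemannian (positive definite)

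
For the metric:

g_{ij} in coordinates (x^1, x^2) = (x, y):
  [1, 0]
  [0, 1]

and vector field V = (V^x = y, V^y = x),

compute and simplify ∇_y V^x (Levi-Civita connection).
All Christoffel symbols are zero.
∇_y V^x = ∂_y V^x + Γ^x_{y j} V^j
  = (1) + (0)(y) + (0)(x)
  = 1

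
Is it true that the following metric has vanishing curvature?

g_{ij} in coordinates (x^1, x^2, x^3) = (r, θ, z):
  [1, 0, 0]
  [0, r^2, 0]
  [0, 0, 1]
Non-zero Christoffel symbols:
Γ^r_{θ θ} = -r
Γ^θ_{r θ} = 1/r
Ricci tensor: R_{rr} = 0, R_{rθ} = 0, R_{rz} = 0, R_{θθ} = 0, R_{θz} = 0, R_{zz} = 0
All R_{ij} vanish; in 3 dimensions the Riemann tensor is fully determined by the Ricci tensor, so R^i_{jkl} = 0: the metric is flat (curvilinear coordinates on flat space).
Yes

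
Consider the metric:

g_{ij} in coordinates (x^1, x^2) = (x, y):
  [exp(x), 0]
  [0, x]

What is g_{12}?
With x^1 = x, x^2 = y, g_{12} = g_{xy} is the row-1, column-2 entry of the matrix.
g_{12} = 0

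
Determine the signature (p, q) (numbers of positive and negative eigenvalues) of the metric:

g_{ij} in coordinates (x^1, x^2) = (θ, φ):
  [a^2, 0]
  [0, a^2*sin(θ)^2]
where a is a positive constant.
The metric is diagonal, so its eigenvalues are the diagonal entries: a^2, a^2*sin(θ)^2 (at a generic point, where coordinate-dependent entries are positive).
2 positive, 0 negative.
(2, 0) - Riemannian (positive definite)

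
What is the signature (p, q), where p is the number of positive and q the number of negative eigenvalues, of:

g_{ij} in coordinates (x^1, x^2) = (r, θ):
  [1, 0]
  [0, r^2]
The metric is diagonal, so its eigenvalues are the diagonal entries: 1, r^2 (at a generic point, where coordinate-dependent entries are positive).
2 positive, 0 negative.
(2, 0) - Riemannian (positive definite)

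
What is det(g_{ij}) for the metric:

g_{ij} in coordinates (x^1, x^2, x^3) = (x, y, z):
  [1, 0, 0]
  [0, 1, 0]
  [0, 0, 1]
Diagonal metric: det(g) = g_{11}·g_{22}·g_{33}
= (1)·(1)·(1)
det(g) = 1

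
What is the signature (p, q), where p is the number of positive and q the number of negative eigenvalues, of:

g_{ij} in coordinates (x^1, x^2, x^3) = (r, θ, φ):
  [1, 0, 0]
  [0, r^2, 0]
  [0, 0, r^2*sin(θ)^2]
The metric is diagonal, so its eigenvalues are the diagonal entries: 1, r^2, r^2*sin(θ)^2 (at a generic point, where coordinate-dependent entries are positive).
3 positive, 0 negative.
(3, 0) - Riemannian (positive definite)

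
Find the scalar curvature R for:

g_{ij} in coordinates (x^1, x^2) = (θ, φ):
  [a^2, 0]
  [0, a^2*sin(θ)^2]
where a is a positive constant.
Non-zero Christoffel symbols (Γ^k_{ij} = Γ^k_{ji}):
Γ^θ_{φ φ} = -sin(2*θ)/2
Γ^φ_{θ φ} = 1/tan(θ)
Ricci tensor (R_{ij} = R^k_{ikj}): R_{θθ} = 1, R_{θφ} = 0, R_{φφ} = sin(θ)^2
Inverse metric: g^{θθ} = 1/a^2, g^{φφ} = 1/(a^2*sin(θ)^2)
R = g^{ij} R_{ij} = (1/a^2)(1) + (1/(a^2*sin(θ)^2))(sin(θ)^2) = 2/a^2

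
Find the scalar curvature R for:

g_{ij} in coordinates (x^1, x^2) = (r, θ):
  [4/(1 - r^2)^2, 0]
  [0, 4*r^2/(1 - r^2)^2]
Non-zero Christoffel symbols (Γ^k_{ij} = Γ^k_{ji}):
Γ^r_{r r} = 2*r/(1 - r^2)
Γ^r_{θ θ} = (r^3 + r)/(r^2 - 1)
Γ^θ_{r θ} = (-r^2 - 1)/(r^3 - r)
Ricci tensor (R_{ij} = R^k_{ikj}): R_{rr} = -4/(r^2 - 1)^2, R_{rθ} = 0, R_{θθ} = -4*r^2/(r^2 - 1)^2
Inverse metric: g^{rr} = (1 - r^2)^2/4, g^{θθ} = (1 - r^2)^2/(4*r^2)
R = g^{ij} R_{ij} = ((1 - r^2)^2/4)(-4/(r^2 - 1)^2) + ((1 - r^2)^2/(4*r^2))(-4*r^2/(r^2 - 1)^2) = -2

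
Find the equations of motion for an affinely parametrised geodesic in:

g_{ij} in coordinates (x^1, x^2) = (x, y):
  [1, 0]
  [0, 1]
Geodesic equation: d^2x^k/dλ^2 + Γ^k_{ij} (dx^i/dλ)(dx^j/dλ) = 0.
All Christoffel symbols vanish, so the geodesics are straight lines:
d^2x/dλ^2 = 0
d^2y/dλ^2 = 0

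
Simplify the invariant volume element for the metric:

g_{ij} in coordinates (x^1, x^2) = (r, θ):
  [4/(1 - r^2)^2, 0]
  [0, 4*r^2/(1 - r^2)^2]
det(g) = 16*r^2/(1 - r^2)^4
√|det(g)| = 4*r/(r^2 - 1)^2
Volume element: dV = 4*r/(r^2 - 1)^2 dr dθ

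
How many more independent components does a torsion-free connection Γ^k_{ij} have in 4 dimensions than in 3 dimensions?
Independent components in n dimensions: n × n(n+1)/2 = n^2(n+1)/2.
4D: 4 × 10 = 40
3D: 3 × 6 = 18
Difference = 40 - 18 = 22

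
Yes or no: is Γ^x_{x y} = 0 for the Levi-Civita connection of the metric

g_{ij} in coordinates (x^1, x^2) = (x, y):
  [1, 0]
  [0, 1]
Γ^x_{x y} = (1/2) g^{xx} (∂_x g_{xy} + ∂_y g_{xx} - ∂_x g_{xy}) = (1/2)(1)((0) + (0) - (0)) = 0
This equals the proposed value 0.
Yes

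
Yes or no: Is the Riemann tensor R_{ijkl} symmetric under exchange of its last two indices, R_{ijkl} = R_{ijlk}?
It is antisymmetric in the last pair: R_{ijkl} = -R_{ijlk}.
No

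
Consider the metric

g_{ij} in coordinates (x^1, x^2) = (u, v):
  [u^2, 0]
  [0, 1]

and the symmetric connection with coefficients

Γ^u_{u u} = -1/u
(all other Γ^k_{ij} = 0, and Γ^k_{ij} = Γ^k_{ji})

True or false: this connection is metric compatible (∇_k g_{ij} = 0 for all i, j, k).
Using ∇_k g_{ij} = ∂_k g_{ij} - Γ^m_{ki} g_{mj} - Γ^m_{kj} g_{im}:
∇_u g_{uu} = (2*u) - (-u) - (-u) = 4*u ≠ 0
So the connection is not metric compatible (it is not the Levi-Civita connection).
False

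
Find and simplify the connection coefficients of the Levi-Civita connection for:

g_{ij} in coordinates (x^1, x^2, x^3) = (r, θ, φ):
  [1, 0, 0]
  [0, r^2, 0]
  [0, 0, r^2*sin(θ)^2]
Using Γ^k_{ij} = (1/2) g^{km} (∂_i g_{mj} + ∂_j g_{mi} - ∂_m g_{ij}); the metric is diagonal, so only the m = k term contributes.
Non-zero symbols (using the symmetry Γ^k_{ij} = Γ^k_{ji}):
Γ^r_{θ θ} = (1/2) g^{rr} (∂_θ g_{rθ} + ∂_θ g_{rθ} - ∂_r g_{θθ}) = (1/2)(1)((0) + (0) - (2*r)) = -r
Γ^r_{φ φ} = (1/2) g^{rr} (∂_φ g_{rφ} + ∂_φ g_{rφ} - ∂_r g_{φφ}) = (1/2)(1)((0) + (0) - (2*r*sin(θ)^2)) = -r*sin(θ)^2
Γ^θ_{r θ} = (1/2) g^{θθ} (∂_r g_{θθ} + ∂_θ g_{θr} - ∂_θ g_{rθ}) = (1/2)(1/r^2)((2*r) + (0) - (0)) = 1/r
Γ^θ_{φ φ} = (1/2) g^{θθ} (∂_φ g_{θφ} + ∂_φ g_{θφ} - ∂_θ g_{φφ}) = (1/2)(1/r^2)((0) + (0) - (r^2*sin(2*θ))) = -sin(2*θ)/2
Γ^φ_{r φ} = (1/2) g^{φφ} (∂_r g_{φφ} + ∂_φ g_{φr} - ∂_φ g_{rφ}) = (1/2)(1/(r^2*sin(θ)^2))((2*r*sin(θ)^2) + (0) - (0)) = 1/r
Γ^φ_{θ φ} = (1/2) g^{φφ} (∂_θ g_{φφ} + ∂_φ g_{φθ} - ∂_φ g_{θφ}) = (1/2)(1/(r^2*sin(θ)^2))((r^2*sin(2*θ)) + (0) - (0)) = 1/tan(θ)
All other Christoffel symbols are zero.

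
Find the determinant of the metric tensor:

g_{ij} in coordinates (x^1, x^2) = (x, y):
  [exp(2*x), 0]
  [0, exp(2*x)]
For a 2×2 metric: det(g) = g_{11}·g_{22} - g_{12}·g_{21}
= (exp(2*x))·(exp(2*x)) - (0)·(0)
= exp(4*x) - 0
det(g) = exp(4*x)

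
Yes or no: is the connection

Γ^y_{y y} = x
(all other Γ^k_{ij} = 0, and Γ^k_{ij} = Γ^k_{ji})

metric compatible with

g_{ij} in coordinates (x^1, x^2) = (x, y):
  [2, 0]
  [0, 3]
Using ∇_k g_{ij} = ∂_k g_{ij} - Γ^m_{ki} g_{mj} - Γ^m_{kj} g_{im}:
∇_y g_{yy} = (0) - (3*x) - (3*x) = -6*x ≠ 0
So the connection is not metric compatible (it is not the Levi-Civita connection).
No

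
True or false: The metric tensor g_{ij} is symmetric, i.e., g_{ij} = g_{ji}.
By definition the metric is a symmetric bilinear form, g_{ij} = g_{ji}.
True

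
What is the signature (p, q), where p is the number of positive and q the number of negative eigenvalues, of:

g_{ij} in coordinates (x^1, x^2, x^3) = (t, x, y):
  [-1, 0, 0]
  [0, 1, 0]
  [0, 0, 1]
The metric is diagonal, so its eigenvalues are the diagonal entries: -1, 1, 1 (at a generic point, where coordinate-dependent entries are positive).
2 positive, 1 negative.
(2, 1) - Lorentzian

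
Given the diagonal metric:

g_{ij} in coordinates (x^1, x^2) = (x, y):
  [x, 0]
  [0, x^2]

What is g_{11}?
With x^1 = x, x^2 = y, g_{11} = g_{xx} is the row-1, column-1 entry of the matrix.
g_{11} = x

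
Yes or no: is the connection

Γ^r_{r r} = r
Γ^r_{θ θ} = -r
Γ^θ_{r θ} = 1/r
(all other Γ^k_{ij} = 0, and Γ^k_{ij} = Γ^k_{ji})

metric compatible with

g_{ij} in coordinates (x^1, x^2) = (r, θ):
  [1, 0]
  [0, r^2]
Using ∇_k g_{ij} = ∂_k g_{ij} - Γ^m_{ki} g_{mj} - Γ^m_{kj} g_{im}:
∇_r g_{rr} = (0) - (r) - (r) = -2*r ≠ 0
So the connection is not metric compatible (it is not the Levi-Civita connection).
No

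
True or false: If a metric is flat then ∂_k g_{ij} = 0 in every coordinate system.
Flatness means R^i_{jkl} = 0; the components can still vary, e.g. the flat plane in polar coordinates has g_{θθ} = r^2.
False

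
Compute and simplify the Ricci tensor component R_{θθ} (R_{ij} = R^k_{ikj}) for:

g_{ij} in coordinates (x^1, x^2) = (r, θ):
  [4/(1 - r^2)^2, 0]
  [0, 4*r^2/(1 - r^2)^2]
Non-zero Christoffel symbols (Γ^k_{ij} = Γ^k_{ji}):
Γ^r_{r r} = 2*r/(1 - r^2)
Γ^r_{θ θ} = (r^3 + r)/(r^2 - 1)
Γ^θ_{r θ} = (-r^2 - 1)/(r^3 - r)
R^r_{θ r θ} = ∂_r Γ^r_{θ θ} - ∂_θ Γ^r_{θ r} + Γ^r_{r m} Γ^m_{θ θ} - Γ^r_{θ m} Γ^m_{θ r}
  = ((r^4 - 4*r^2 - 1)/(r^2 - 1)^2) - (0) + (-2*r^2*(r^2 + 1)/(r^2 - 1)^2) - (-(r^2 + 1)^2/(r^2 - 1)^2) = -4*r^2/(r^2 - 1)^2
R^θ_{θ θ θ} = 0 (a repeated index in an antisymmetric pair)
R_{θθ} = R^r_{θ r θ} + R^θ_{θ θ θ} = (-4*r^2/(r^2 - 1)^2) + (0) = -4*r^2/(r^2 - 1)^2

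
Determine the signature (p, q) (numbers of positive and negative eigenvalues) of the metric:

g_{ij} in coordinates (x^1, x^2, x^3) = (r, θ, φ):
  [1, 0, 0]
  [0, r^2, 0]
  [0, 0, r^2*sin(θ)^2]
The metric is diagonal, so its eigenvalues are the diagonal entries: 1, r^2, r^2*sin(θ)^2 (at a generic point, where coordinate-dependent entries are positive).
3 positive, 0 negative.
(3, 0) - Riemannian (positive definite)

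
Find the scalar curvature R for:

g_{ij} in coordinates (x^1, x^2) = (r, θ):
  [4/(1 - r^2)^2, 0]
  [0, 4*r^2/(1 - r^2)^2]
Non-zero Christoffel symbols (Γ^k_{ij} = Γ^k_{ji}):
Γ^r_{r r} = 2*r/(1 - r^2)
Γ^r_{θ θ} = (r^3 + r)/(r^2 - 1)
Γ^θ_{r θ} = (-r^2 - 1)/(r^3 - r)
Ricci tensor (R_{ij} = R^k_{ikj}): R_{rr} = -4/(r^2 - 1)^2, R_{rθ} = 0, R_{θθ} = -4*r^2/(r^2 - 1)^2
Inverse metric: g^{rr} = (1 - r^2)^2/4, g^{θθ} = (1 - r^2)^2/(4*r^2)
R = g^{ij} R_{ij} = ((1 - r^2)^2/4)(-4/(r^2 - 1)^2) + ((1 - r^2)^2/(4*r^2))(-4*r^2/(r^2 - 1)^2) = -2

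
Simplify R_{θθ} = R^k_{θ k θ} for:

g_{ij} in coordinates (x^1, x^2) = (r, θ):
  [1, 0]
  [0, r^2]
Non-zero Christoffel symbols (Γ^k_{ij} = Γ^k_{ji}):
Γ^r_{θ θ} = -r
Γ^θ_{r θ} = 1/r
R^r_{θ r θ} = ∂_r Γ^r_{θ θ} - ∂_θ Γ^r_{θ r} + Γ^r_{r m} Γ^m_{θ θ} - Γ^r_{θ m} Γ^m_{θ r}
  = (-1) - (0) + (0) - (-1) = 0
R^θ_{θ θ θ} = 0 (a repeated index in an antisymmetric pair)
R_{θθ} = R^r_{θ r θ} + R^θ_{θ θ θ} = (0) + (0) = 0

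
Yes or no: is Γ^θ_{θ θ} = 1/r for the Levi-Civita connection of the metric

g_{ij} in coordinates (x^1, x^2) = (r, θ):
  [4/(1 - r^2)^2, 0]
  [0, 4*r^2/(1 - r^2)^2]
Γ^θ_{θ θ} = (1/2) g^{θθ} (∂_θ g_{θθ} + ∂_θ g_{θθ} - ∂_θ g_{θθ}) = (1/2)((1 - r^2)^2/(4*r^2))((0) + (0) - (0)) = 0
This differs from the proposed value 1/r.
No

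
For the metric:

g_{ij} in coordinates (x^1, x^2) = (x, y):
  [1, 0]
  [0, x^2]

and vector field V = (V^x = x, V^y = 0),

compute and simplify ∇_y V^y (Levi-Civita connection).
Non-zero Christoffel symbols:
Γ^x_{y y} = -x
Γ^y_{x y} = 1/x
∇_y V^y = ∂_y V^y + Γ^y_{y j} V^j
  = (0) + (1/x)(x) + (0)(0)
  = 1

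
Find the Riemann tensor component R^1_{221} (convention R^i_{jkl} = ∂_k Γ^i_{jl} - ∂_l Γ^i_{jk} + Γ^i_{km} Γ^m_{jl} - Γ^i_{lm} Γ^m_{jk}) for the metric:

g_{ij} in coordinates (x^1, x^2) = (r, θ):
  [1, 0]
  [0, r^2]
Non-zero Christoffel symbols (Γ^k_{ij} = Γ^k_{ji}):
Γ^r_{θ θ} = -r
Γ^θ_{r θ} = 1/r
R^r_{θ θ r} = ∂_θ Γ^r_{θ r} - ∂_r Γ^r_{θ θ} + Γ^r_{θ m} Γ^m_{θ r} - Γ^r_{r m} Γ^m_{θ θ}
  = (0) - (-1) + (-1) - (0) = 0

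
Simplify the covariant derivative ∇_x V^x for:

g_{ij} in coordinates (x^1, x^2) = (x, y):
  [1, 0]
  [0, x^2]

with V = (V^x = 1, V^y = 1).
Non-zero Christoffel symbols:
Γ^x_{y y} = -x
Γ^y_{x y} = 1/x
∇_x V^x = ∂_x V^x + Γ^x_{x j} V^j
  = (0) + (0)(1) + (0)(1)
  = 0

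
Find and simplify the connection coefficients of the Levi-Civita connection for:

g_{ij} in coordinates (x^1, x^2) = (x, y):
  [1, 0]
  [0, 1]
Using Γ^k_{ij} = (1/2) g^{km} (∂_i g_{mj} + ∂_j g_{mi} - ∂_m g_{ij}); the metric is diagonal, so only the m = k term contributes.
Every metric component is constant, so all ∂_m g_{ij} = 0 and every Christoffel symbol vanishes.
All Christoffel symbols are zero.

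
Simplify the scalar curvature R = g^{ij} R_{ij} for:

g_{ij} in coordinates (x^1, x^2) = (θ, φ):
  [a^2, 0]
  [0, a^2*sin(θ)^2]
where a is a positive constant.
Non-zero Christoffel symbols (Γ^k_{ij} = Γ^k_{ji}):
Γ^θ_{φ φ} = -sin(2*θ)/2
Γ^φ_{θ φ} = 1/tan(θ)
Ricci tensor (R_{ij} = R^k_{ikj}): R_{θθ} = 1, R_{θφ} = 0, R_{φφ} = sin(θ)^2
Inverse metric: g^{θθ} = 1/a^2, g^{φφ} = 1/(a^2*sin(θ)^2)
R = g^{ij} R_{ij} = (1/a^2)(1) + (1/(a^2*sin(θ)^2))(sin(θ)^2) = 2/a^2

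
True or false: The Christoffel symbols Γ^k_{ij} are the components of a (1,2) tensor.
Under a change of coordinates Γ picks up an inhomogeneous term ∂²x/∂x'∂x'; e.g. Γ = 0 in Cartesian coordinates but Γ^r_{θθ} = -r in polar coordinates on the same flat plane.
False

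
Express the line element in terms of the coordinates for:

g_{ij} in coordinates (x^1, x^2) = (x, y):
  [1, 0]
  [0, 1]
ds^2 = g_{ij} dx^i dx^j; only the non-zero components contribute.
ds^2 = dx^2 + dy^2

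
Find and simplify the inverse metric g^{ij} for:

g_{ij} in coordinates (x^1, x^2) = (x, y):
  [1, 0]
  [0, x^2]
The metric is diagonal, so g^{ij} is diagonal with entries 1/g_{ii}: diag(1, 1/(x^2)).
g^{ij}:
  [1, 0]
  [0, 1/x^2]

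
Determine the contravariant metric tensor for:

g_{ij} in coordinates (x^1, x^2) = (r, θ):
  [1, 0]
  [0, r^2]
The metric is diagonal, so g^{ij} is diagonal with entries 1/g_{ii}: diag(1, 1/(r^2)).
g^{ij}:
  [1, 0]
  [0, 1/r^2]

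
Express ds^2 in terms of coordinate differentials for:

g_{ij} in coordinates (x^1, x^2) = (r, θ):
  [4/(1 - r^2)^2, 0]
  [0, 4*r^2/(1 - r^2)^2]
ds^2 = g_{ij} dx^i dx^j; only the non-zero components contribute.
ds^2 = (4/(1 - r^2)^2) dr^2 + (4*r^2/(1 - r^2)^2) dθ^2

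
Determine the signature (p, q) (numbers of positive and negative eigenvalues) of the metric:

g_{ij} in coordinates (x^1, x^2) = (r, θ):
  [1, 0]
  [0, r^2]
The metric is diagonal, so its eigenvalues are the diagonal entries: 1, r^2 (at a generic point, where coordinate-dependent entries are positive).
2 positive, 0 negative.
(2, 0) - Riemannian (positive definite)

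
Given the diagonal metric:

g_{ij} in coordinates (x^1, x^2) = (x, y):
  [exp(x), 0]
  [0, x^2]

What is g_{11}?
With x^1 = x, x^2 = y, g_{11} = g_{xx} is the row-1, column-1 entry of the matrix.
g_{11} = exp(x)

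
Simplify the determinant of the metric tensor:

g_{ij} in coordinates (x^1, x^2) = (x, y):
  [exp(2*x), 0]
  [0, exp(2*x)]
For a 2×2 metric: det(g) = g_{11}·g_{22} - g_{12}·g_{21}
= (exp(2*x))·(exp(2*x)) - (0)·(0)
= exp(4*x) - 0
det(g) = exp(4*x)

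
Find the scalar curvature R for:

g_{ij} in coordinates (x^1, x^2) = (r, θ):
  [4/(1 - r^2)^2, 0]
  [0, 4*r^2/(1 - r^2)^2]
Non-zero Christoffel symbols (Γ^k_{ij} = Γ^k_{ji}):
Γ^r_{r r} = 2*r/(1 - r^2)
Γ^r_{θ θ} = (r^3 + r)/(r^2 - 1)
Γ^θ_{r θ} = (-r^2 - 1)/(r^3 - r)
Ricci tensor (R_{ij} = R^k_{ikj}): R_{rr} = -4/(r^2 - 1)^2, R_{rθ} = 0, R_{θθ} = -4*r^2/(r^2 - 1)^2
Inverse metric: g^{rr} = (1 - r^2)^2/4, g^{θθ} = (1 - r^2)^2/(4*r^2)
R = g^{ij} R_{ij} = ((1 - r^2)^2/4)(-4/(r^2 - 1)^2) + ((1 - r^2)^2/(4*r^2))(-4*r^2/(r^2 - 1)^2) = -2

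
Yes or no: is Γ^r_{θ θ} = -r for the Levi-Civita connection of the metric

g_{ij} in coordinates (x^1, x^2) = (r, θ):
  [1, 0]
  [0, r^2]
Γ^r_{θ θ} = (1/2) g^{rr} (∂_θ g_{rθ} + ∂_θ g_{rθ} - ∂_r g_{θθ}) = (1/2)(1)((0) + (0) - (2*r)) = -r
This equals the proposed value -r.
Yes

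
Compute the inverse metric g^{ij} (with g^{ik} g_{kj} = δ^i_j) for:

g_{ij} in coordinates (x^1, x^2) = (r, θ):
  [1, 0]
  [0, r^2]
The metric is diagonal, so g^{ij} is diagonal with entries 1/g_{ii}: diag(1, 1/(r^2)).
g^{ij}:
  [1, 0]
  [0, 1/r^2]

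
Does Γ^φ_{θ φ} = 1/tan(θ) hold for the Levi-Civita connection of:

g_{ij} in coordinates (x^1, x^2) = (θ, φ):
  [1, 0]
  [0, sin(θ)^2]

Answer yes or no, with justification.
Γ^φ_{θ φ} = (1/2) g^{φφ} (∂_θ g_{φφ} + ∂_φ g_{φθ} - ∂_φ g_{θφ}) = (1/2)(1/sin(θ)^2)((sin(2*θ)) + (0) - (0)) = 1/tan(θ)
This equals the proposed value 1/tan(θ).
Yes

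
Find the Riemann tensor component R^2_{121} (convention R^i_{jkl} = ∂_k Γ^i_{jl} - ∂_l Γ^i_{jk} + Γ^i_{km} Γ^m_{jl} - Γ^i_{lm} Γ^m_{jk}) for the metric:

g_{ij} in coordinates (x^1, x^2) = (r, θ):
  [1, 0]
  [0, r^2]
Non-zero Christoffel symbols (Γ^k_{ij} = Γ^k_{ji}):
Γ^r_{θ θ} = -r
Γ^θ_{r θ} = 1/r
R^θ_{r θ r} = ∂_θ Γ^θ_{r r} - ∂_r Γ^θ_{r θ} + Γ^θ_{θ m} Γ^m_{r r} - Γ^θ_{r m} Γ^m_{r θ}
  = (0) - (-1/r^2) + (0) - (1/r^2) = 0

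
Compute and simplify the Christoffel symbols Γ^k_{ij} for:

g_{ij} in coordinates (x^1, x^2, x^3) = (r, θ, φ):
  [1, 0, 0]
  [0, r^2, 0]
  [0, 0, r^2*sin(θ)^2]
Using Γ^k_{ij} = (1/2) g^{km} (∂_i g_{mj} + ∂_j g_{mi} - ∂_m g_{ij}); the metric is diagonal, so only the m = k term contributes.
Non-zero symbols (using the symmetry Γ^k_{ij} = Γ^k_{ji}):
Γ^r_{θ θ} = (1/2) g^{rr} (∂_θ g_{rθ} + ∂_θ g_{rθ} - ∂_r g_{θθ}) = (1/2)(1)((0) + (0) - (2*r)) = -r
Γ^r_{φ φ} = (1/2) g^{rr} (∂_φ g_{rφ} + ∂_φ g_{rφ} - ∂_r g_{φφ}) = (1/2)(1)((0) + (0) - (2*r*sin(θ)^2)) = -r*sin(θ)^2
Γ^θ_{r θ} = (1/2) g^{θθ} (∂_r g_{θθ} + ∂_θ g_{θr} - ∂_θ g_{rθ}) = (1/2)(1/r^2)((2*r) + (0) - (0)) = 1/r
Γ^θ_{φ φ} = (1/2) g^{θθ} (∂_φ g_{θφ} + ∂_φ g_{θφ} - ∂_θ g_{φφ}) = (1/2)(1/r^2)((0) + (0) - (r^2*sin(2*θ))) = -sin(2*θ)/2
Γ^φ_{r φ} = (1/2) g^{φφ} (∂_r g_{φφ} + ∂_φ g_{φr} - ∂_φ g_{rφ}) = (1/2)(1/(r^2*sin(θ)^2))((2*r*sin(θ)^2) + (0) - (0)) = 1/r
Γ^φ_{θ φ} = (1/2) g^{φφ} (∂_θ g_{φφ} + ∂_φ g_{φθ} - ∂_φ g_{θφ}) = (1/2)(1/(r^2*sin(θ)^2))((r^2*sin(2*θ)) + (0) - (0)) = 1/tan(θ)
All other Christoffel symbols are zero.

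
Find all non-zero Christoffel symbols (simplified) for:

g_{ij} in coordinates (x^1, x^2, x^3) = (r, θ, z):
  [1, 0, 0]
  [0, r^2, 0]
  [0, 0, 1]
Using Γ^k_{ij} = (1/2) g^{km} (∂_i g_{mj} + ∂_j g_{mi} - ∂_m g_{ij}); the metric is diagonal, so only the m = k term contributes.
Non-zero symbols (using the symmetry Γ^k_{ij} = Γ^k_{ji}):
Γ^r_{θ θ} = (1/2) g^{rr} (∂_θ g_{rθ} + ∂_θ g_{rθ} - ∂_r g_{θθ}) = (1/2)(1)((0) + (0) - (2*r)) = -r
Γ^θ_{r θ} = (1/2) g^{θθ} (∂_r g_{θθ} + ∂_θ g_{θr} - ∂_θ g_{rθ}) = (1/2)(1/r^2)((2*r) + (0) - (0)) = 1/r
All other Christoffel symbols are zero.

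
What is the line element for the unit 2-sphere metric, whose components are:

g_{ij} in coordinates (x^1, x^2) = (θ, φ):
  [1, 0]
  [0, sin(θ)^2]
ds^2 = g_{ij} dx^i dx^j; only the non-zero components contribute.
ds^2 = dθ^2 + sin(θ)^2 dφ^2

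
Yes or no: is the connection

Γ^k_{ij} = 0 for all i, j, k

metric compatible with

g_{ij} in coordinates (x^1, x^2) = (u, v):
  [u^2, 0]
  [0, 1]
Using ∇_k g_{ij} = ∂_k g_{ij} - Γ^m_{ki} g_{mj} - Γ^m_{kj} g_{im}:
∇_u g_{uu} = (2*u) - (0) - (0) = 2*u ≠ 0
So the connection is not metric compatible (it is not the Levi-Civita connection).
No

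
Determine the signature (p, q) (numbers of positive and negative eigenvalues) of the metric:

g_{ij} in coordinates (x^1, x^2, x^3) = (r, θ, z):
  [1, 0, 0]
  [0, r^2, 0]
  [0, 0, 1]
The metric is diagonal, so its eigenvalues are the diagonal entries: 1, r^2, 1 (at a generic point, where coordinate-dependent entries are positive).
3 positive, 0 negative.
(3, 0) - Riemannian (positive definite)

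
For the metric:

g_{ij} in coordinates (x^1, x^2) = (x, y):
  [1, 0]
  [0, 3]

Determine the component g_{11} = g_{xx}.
With x^1 = x, x^2 = y, g_{11} = g_{xx} is the row-1, column-1 entry of the matrix.
g_{11} = 1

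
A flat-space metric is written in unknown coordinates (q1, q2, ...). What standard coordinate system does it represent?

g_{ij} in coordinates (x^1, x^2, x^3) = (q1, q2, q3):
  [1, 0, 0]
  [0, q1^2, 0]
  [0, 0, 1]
The line element ds^2 = dq1^2 + q1^2 dq2^2 + dq3^2 is dr^2 + r^2 dθ^2 + dz^2 with q1 = r, q2 = θ, q3 = z.
cylindrical coordinates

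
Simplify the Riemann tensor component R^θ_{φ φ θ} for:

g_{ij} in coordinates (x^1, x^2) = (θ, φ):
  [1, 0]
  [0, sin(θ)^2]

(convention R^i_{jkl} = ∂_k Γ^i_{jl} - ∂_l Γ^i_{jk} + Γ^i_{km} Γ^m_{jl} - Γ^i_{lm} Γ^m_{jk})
Non-zero Christoffel symbols (Γ^k_{ij} = Γ^k_{ji}):
Γ^θ_{φ φ} = -sin(2*θ)/2
Γ^φ_{θ φ} = 1/tan(θ)
R^θ_{φ φ θ} = ∂_φ Γ^θ_{φ θ} - ∂_θ Γ^θ_{φ φ} + Γ^θ_{φ m} Γ^m_{φ θ} - Γ^θ_{θ m} Γ^m_{φ φ}
  = (0) - (-cos(2*θ)) + (-cos(θ)^2) - (0) = -sin(θ)^2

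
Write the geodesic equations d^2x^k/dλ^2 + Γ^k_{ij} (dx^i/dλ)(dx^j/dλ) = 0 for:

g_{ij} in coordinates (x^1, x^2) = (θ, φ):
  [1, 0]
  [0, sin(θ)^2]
Geodesic equation: d^2x^k/dλ^2 + Γ^k_{ij} (dx^i/dλ)(dx^j/dλ) = 0.
Non-zero Christoffel symbols:
Γ^θ_{φ φ} = -sin(2*θ)/2
Γ^φ_{θ φ} = 1/tan(θ)
Substituting (the symmetric pair Γ^k_{ij}, Γ^k_{ji} combines into a factor 2):
d^2θ/dλ^2 - (sin(2*θ)/2) (dφ/dλ)^2 = 0
d^2φ/dλ^2 + (2/tan(θ)) (dθ/dλ)(dφ/dλ) = 0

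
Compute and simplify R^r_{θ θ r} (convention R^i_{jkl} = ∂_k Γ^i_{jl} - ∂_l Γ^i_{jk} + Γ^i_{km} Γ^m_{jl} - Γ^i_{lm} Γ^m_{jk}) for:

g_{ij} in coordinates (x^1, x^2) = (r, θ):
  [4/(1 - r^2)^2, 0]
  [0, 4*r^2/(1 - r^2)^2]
Non-zero Christoffel symbols (Γ^k_{ij} = Γ^k_{ji}):
Γ^r_{r r} = 2*r/(1 - r^2)
Γ^r_{θ θ} = (r^3 + r)/(r^2 - 1)
Γ^θ_{r θ} = (-r^2 - 1)/(r^3 - r)
R^r_{θ θ r} = ∂_θ Γ^r_{θ r} - ∂_r Γ^r_{θ θ} + Γ^r_{θ m} Γ^m_{θ r} - Γ^r_{r m} Γ^m_{θ θ}
  = (0) - ((r^4 - 4*r^2 - 1)/(r^2 - 1)^2) + (-(r^2 + 1)^2/(r^2 - 1)^2) - (-2*r^2*(r^2 + 1)/(r^2 - 1)^2) = 4*r^2/(r^2 - 1)^2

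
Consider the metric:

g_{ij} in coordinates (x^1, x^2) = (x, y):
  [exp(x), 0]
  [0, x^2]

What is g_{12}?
With x^1 = x, x^2 = y, g_{12} = g_{xy} is the row-1, column-2 entry of the matrix.
g_{12} = 0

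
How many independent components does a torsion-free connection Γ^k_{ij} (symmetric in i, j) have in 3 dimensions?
Γ^k_{ij} has n choices for the upper index and n(n+1)/2 independent symmetric lower index pairs.
Total = 3 × 3×4/2 = 3 × 6 = 18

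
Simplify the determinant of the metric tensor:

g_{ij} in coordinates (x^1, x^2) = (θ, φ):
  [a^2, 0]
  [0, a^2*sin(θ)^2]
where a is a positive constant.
For a 2×2 metric: det(g) = g_{11}·g_{22} - g_{12}·g_{21}
= (a^2)·(a^2*sin(θ)^2) - (0)·(0)
= a^4*sin(θ)^2 - 0
det(g) = a^4*sin(θ)^2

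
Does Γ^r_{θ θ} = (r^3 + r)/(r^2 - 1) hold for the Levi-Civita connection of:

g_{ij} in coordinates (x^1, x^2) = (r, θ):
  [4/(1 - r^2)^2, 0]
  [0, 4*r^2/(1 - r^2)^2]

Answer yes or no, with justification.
Γ^r_{θ θ} = (1/2) g^{rr} (∂_θ g_{rθ} + ∂_θ g_{rθ} - ∂_r g_{θθ}) = (1/2)((1 - r^2)^2/4)((0) + (0) - (-8*(r^3 + r)/(r^2 - 1)^3)) = (r^3 + r)/(r^2 - 1)
This equals the proposed value (r^3 + r)/(r^2 - 1).
Yes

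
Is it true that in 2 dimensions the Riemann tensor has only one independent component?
The number of independent components is n^2(n^2-1)/12 = 4·3/12 = 1 for n = 2 (e.g. R_{1212}).
Yes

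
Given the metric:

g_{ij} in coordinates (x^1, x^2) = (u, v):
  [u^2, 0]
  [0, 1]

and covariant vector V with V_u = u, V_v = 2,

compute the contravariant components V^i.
Inverse metric (diagonal): g^{uu} = 1/u^2, g^{vv} = 1
V^i = g^{ij} V_j:
V^u = (1/u^2)(u) + (0)(2) = 1/u
V^v = (0)(u) + (1)(2) = 2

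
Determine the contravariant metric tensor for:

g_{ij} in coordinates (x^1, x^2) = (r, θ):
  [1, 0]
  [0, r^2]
The metric is diagonal, so g^{ij} is diagonal with entries 1/g_{ii}: diag(1, 1/(r^2)).
g^{ij}:
  [1, 0]
  [0, 1/r^2]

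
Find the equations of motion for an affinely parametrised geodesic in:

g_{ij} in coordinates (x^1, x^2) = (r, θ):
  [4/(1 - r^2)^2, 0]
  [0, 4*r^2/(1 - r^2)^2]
Geodesic equation: d^2x^k/dλ^2 + Γ^k_{ij} (dx^i/dλ)(dx^j/dλ) = 0.
Non-zero Christoffel symbols:
Γ^r_{r r} = 2*r/(1 - r^2)
Γ^r_{θ θ} = (r^3 + r)/(r^2 - 1)
Γ^θ_{r θ} = (-r^2 - 1)/(r^3 - r)
Substituting (the symmetric pair Γ^k_{ij}, Γ^k_{ji} combines into a factor 2):
d^2r/dλ^2 + (2*r/(1 - r^2)) (dr/dλ)^2 + ((r^3 + r)/(r^2 - 1)) (dθ/dλ)^2 = 0
d^2θ/dλ^2 + ((-2*r^2 - 2)/(r^3 - r)) (dr/dλ)(dθ/dλ) = 0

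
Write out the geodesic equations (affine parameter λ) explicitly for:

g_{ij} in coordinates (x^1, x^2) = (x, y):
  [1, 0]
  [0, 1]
Geodesic equation: d^2x^k/dλ^2 + Γ^k_{ij} (dx^i/dλ)(dx^j/dλ) = 0.
All Christoffel symbols vanish, so the geodesics are straight lines:
d^2x/dλ^2 = 0
d^2y/dλ^2 = 0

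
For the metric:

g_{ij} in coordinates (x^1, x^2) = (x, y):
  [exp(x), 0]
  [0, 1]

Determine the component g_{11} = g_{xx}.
With x^1 = x, x^2 = y, g_{11} = g_{xx} is the row-1, column-1 entry of the matrix.
g_{11} = exp(x)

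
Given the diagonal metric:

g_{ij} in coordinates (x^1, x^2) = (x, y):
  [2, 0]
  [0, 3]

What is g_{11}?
With x^1 = x, x^2 = y, g_{11} = g_{xx} is the row-1, column-1 entry of the matrix.
g_{11} = 2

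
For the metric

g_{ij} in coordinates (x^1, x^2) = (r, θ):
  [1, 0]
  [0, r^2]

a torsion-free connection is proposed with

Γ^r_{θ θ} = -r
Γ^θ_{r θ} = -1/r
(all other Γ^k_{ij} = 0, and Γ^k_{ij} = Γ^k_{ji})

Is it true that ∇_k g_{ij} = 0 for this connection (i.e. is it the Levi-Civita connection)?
Using ∇_k g_{ij} = ∂_k g_{ij} - Γ^m_{ki} g_{mj} - Γ^m_{kj} g_{im}:
∇_θ g_{rθ} = (0) - (-r) - (-r) = 2*r ≠ 0
So the connection is not metric compatible (it is not the Levi-Civita connection).
No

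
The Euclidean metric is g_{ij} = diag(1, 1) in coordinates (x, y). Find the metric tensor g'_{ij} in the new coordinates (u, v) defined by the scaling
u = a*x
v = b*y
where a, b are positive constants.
Invert the transformation: x = u/a, y = v/b
g'_{ij} = (∂x^k/∂x'^i)(∂x^l/∂x'^j) g_{kl}; with g_{kl} = δ_{kl} this is Σ_k (∂x^k/∂x'^i)(∂x^k/∂x'^j).
Jacobian: ∂x/∂u = 1/a, ∂x/∂v = 0, ∂y/∂u = 0, ∂y/∂v = 1/b
g'_{uu} = (1/a)(1/a) + (0)(0) = 1/a^2
g'_{uv} = (1/a)(0) + (0)(1/b) = 0
g'_{vv} = (0)(0) + (1/b)(1/b) = 1/b^2
g'_{ij} = diag(1/a^2, 1/b^2)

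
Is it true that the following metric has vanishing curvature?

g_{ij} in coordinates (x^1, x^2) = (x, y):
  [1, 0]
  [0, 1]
All metric components are constant, so every Christoffel symbol vanishes and R^i_{jkl} = 0.
Yes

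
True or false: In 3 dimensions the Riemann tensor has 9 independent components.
n^2(n^2-1)/12 = 9·8/12 = 6 independent components for n = 3.
False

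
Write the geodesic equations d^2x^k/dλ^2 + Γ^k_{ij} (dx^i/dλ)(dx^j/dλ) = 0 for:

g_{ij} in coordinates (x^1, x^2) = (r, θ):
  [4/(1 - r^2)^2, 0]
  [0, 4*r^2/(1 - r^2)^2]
Geodesic equation: d^2x^k/dλ^2 + Γ^k_{ij} (dx^i/dλ)(dx^j/dλ) = 0.
Non-zero Christoffel symbols:
Γ^r_{r r} = 2*r/(1 - r^2)
Γ^r_{θ θ} = (r^3 + r)/(r^2 - 1)
Γ^θ_{r θ} = (-r^2 - 1)/(r^3 - r)
Substituting (the symmetric pair Γ^k_{ij}, Γ^k_{ji} combines into a factor 2):
d^2r/dλ^2 + (2*r/(1 - r^2)) (dr/dλ)^2 + ((r^3 + r)/(r^2 - 1)) (dθ/dλ)^2 = 0
d^2θ/dλ^2 + ((-2*r^2 - 2)/(r^3 - r)) (dr/dλ)(dθ/dλ) = 0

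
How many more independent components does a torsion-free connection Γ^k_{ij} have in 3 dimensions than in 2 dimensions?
Independent components in n dimensions: n × n(n+1)/2 = n^2(n+1)/2.
3D: 3 × 6 = 18
2D: 2 × 3 = 6
Difference = 18 - 6 = 12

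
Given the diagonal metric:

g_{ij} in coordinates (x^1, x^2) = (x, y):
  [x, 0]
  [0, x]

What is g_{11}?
With x^1 = x, x^2 = y, g_{11} = g_{xx} is the row-1, column-1 entry of the matrix.
g_{11} = x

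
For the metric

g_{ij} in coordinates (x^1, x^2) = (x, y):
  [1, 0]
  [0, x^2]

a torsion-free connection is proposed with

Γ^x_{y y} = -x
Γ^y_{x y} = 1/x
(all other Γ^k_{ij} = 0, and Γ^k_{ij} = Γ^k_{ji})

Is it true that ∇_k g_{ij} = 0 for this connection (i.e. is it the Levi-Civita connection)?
Using ∇_k g_{ij} = ∂_k g_{ij} - Γ^m_{ki} g_{mj} - Γ^m_{kj} g_{im}:
e.g. ∇_x g_{yy} = (2*x) - (x) - (x) = 0
Every component ∇_k g_{ij} vanishes: the connection is metric compatible.
Yes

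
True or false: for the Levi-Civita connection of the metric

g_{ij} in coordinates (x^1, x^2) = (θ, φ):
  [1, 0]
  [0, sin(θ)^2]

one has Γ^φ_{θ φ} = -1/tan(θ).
Γ^φ_{θ φ} = (1/2) g^{φφ} (∂_θ g_{φφ} + ∂_φ g_{φθ} - ∂_φ g_{θφ}) = (1/2)(1/sin(θ)^2)((sin(2*θ)) + (0) - (0)) = 1/tan(θ)
This differs from the proposed value -1/tan(θ).
False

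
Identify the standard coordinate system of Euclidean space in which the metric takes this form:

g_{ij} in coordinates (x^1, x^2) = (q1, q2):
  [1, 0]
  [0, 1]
All components are constant and the metric is the identity, i.e. orthonormal rectilinear coordinates.
Cartesian (2D) coordinates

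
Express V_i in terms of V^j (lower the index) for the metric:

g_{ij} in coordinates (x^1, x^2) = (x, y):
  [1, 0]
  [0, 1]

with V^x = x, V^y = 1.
V_i = g_{ij} V^j:
V_x = (1)(x) + (0)(1) = x
V_y = (0)(x) + (1)(1) = 1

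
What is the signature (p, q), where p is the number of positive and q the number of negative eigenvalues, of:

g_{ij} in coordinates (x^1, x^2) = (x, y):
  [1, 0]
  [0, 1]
The metric is diagonal, so its eigenvalues are the diagonal entries: 1, 1 (at a generic point, where coordinate-dependent entries are positive).
2 positive, 0 negative.
(2, 0) - Riemannian (positive definite)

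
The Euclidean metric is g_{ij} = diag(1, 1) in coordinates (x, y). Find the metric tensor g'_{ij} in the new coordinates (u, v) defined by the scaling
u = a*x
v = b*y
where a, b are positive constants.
Invert the transformation: x = u/a, y = v/b
g'_{ij} = (∂x^k/∂x'^i)(∂x^l/∂x'^j) g_{kl}; with g_{kl} = δ_{kl} this is Σ_k (∂x^k/∂x'^i)(∂x^k/∂x'^j).
Jacobian: ∂x/∂u = 1/a, ∂x/∂v = 0, ∂y/∂u = 0, ∂y/∂v = 1/b
g'_{uu} = (1/a)(1/a) + (0)(0) = 1/a^2
g'_{uv} = (1/a)(0) + (0)(1/b) = 0
g'_{vv} = (0)(0) + (1/b)(1/b) = 1/b^2
g'_{ij} = diag(1/a^2, 1/b^2)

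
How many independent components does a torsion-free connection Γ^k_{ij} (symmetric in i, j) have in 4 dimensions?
Γ^k_{ij} has n choices for the upper index and n(n+1)/2 independent symmetric lower index pairs.
Total = 4 × 4×5/2 = 4 × 10 = 40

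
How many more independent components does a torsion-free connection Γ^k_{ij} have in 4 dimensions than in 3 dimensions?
Independent components in n dimensions: n × n(n+1)/2 = n^2(n+1)/2.
4D: 4 × 10 = 40
3D: 3 × 6 = 18
Difference = 40 - 18 = 22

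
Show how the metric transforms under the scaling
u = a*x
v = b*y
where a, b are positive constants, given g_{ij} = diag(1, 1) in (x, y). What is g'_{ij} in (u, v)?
Invert the transformation: x = u/a, y = v/b
g'_{ij} = (∂x^k/∂x'^i)(∂x^l/∂x'^j) g_{kl}; with g_{kl} = δ_{kl} this is Σ_k (∂x^k/∂x'^i)(∂x^k/∂x'^j).
Jacobian: ∂x/∂u = 1/a, ∂x/∂v = 0, ∂y/∂u = 0, ∂y/∂v = 1/b
g'_{uu} = (1/a)(1/a) + (0)(0) = 1/a^2
g'_{uv} = (1/a)(0) + (0)(1/b) = 0
g'_{vv} = (0)(0) + (1/b)(1/b) = 1/b^2
g'_{ij} = diag(1/a^2, 1/b^2)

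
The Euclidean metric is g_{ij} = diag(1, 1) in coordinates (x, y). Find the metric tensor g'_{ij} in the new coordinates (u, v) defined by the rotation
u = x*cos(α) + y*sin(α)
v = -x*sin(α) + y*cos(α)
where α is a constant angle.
Invert the transformation: x = u*cos(α) - v*sin(α), y = u*sin(α) + v*cos(α)
g'_{ij} = (∂x^k/∂x'^i)(∂x^l/∂x'^j) g_{kl}; with g_{kl} = δ_{kl} this is Σ_k (∂x^k/∂x'^i)(∂x^k/∂x'^j).
Jacobian: ∂x/∂u = cos(α), ∂x/∂v = -sin(α), ∂y/∂u = sin(α), ∂y/∂v = cos(α)
g'_{uu} = (cos(α))(cos(α)) + (sin(α))(sin(α)) = 1
g'_{uv} = (cos(α))(-sin(α)) + (sin(α))(cos(α)) = 0
g'_{vv} = (-sin(α))(-sin(α)) + (cos(α))(cos(α)) = 1
g'_{ij} = diag(1, 1)
The Euclidean metric is invariant under rotations.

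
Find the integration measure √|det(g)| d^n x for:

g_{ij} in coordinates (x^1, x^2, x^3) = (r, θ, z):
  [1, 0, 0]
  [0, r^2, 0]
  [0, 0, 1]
det(g) = r^2
√|det(g)| = r
Volume element: dV = r dr dθ dz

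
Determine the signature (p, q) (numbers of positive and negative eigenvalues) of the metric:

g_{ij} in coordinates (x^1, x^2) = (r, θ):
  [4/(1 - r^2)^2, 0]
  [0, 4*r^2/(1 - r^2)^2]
The metric is diagonal, so its eigenvalues are the diagonal entries: 4/(1 - r^2)^2, 4*r^2/(1 - r^2)^2 (at a generic point, where coordinate-dependent entries are positive).
2 positive, 0 negative.
(2, 0) - Riemannian (positive definite)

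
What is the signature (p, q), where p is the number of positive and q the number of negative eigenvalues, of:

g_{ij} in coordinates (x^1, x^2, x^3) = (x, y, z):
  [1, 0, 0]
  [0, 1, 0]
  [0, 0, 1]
The metric is diagonal, so its eigenvalues are the diagonal entries: 1, 1, 1 (at a generic point, where coordinate-dependent entries are positive).
3 positive, 0 negative.
(3, 0) - Riemannian (positive definite)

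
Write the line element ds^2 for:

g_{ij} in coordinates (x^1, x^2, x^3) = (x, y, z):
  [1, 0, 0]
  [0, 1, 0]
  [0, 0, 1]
ds^2 = g_{ij} dx^i dx^j; only the non-zero components contribute.
ds^2 = dx^2 + dy^2 + dz^2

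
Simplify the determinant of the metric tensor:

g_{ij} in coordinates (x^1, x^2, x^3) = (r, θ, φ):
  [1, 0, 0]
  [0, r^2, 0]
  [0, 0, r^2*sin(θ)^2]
Diagonal metric: det(g) = g_{11}·g_{22}·g_{33}
= (1)·(r^2)·(r^2*sin(θ)^2)
det(g) = r^4*sin(θ)^2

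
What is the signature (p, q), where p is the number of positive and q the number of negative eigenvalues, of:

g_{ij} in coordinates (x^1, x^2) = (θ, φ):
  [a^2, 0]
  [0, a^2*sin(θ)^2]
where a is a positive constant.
The metric is diagonal, so its eigenvalues are the diagonal entries: a^2, a^2*sin(θ)^2 (at a generic point, where coordinate-dependent entries are positive).
2 positive, 0 negative.
(2, 0) - Riemannian (positive definite)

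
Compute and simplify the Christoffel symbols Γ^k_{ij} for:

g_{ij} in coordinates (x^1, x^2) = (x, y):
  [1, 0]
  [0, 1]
Using Γ^k_{ij} = (1/2) g^{km} (∂_i g_{mj} + ∂_j g_{mi} - ∂_m g_{ij}); the metric is diagonal, so only the m = k term contributes.
Every metric component is constant, so all ∂_m g_{ij} = 0 and every Christoffel symbol vanishes.
All Christoffel symbols are zero.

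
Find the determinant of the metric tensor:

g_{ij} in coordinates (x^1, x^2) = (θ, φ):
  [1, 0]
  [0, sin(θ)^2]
For a 2×2 metric: det(g) = g_{11}·g_{22} - g_{12}·g_{21}
= (1)·(sin(θ)^2) - (0)·(0)
= sin(θ)^2 - 0
det(g) = sin(θ)^2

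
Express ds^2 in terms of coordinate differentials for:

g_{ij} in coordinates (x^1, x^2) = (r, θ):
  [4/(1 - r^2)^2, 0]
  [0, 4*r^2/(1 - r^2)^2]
ds^2 = g_{ij} dx^i dx^j; only the non-zero components contribute.
ds^2 = (4/(1 - r^2)^2) dr^2 + (4*r^2/(1 - r^2)^2) dθ^2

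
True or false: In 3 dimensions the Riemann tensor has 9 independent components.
n^2(n^2-1)/12 = 9·8/12 = 6 independent components for n = 3.
False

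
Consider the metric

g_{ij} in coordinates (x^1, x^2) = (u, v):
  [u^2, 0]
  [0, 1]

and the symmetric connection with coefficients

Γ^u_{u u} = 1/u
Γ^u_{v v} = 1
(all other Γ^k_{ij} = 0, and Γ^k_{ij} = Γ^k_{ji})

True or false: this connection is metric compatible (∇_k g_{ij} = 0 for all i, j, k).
Using ∇_k g_{ij} = ∂_k g_{ij} - Γ^m_{ki} g_{mj} - Γ^m_{kj} g_{im}:
∇_v g_{uv} = (0) - (0) - (u^2) = -u^2 ≠ 0
So the connection is not metric compatible (it is not the Levi-Civita connection).
False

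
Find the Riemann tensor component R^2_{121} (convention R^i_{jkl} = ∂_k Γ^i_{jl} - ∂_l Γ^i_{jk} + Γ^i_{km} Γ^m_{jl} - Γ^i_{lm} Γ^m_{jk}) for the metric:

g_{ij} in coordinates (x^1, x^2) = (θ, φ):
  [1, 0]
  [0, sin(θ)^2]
Non-zero Christoffel symbols (Γ^k_{ij} = Γ^k_{ji}):
Γ^θ_{φ φ} = -sin(2*θ)/2
Γ^φ_{θ φ} = 1/tan(θ)
R^φ_{θ φ θ} = ∂_φ Γ^φ_{θ θ} - ∂_θ Γ^φ_{θ φ} + Γ^φ_{φ m} Γ^m_{θ θ} - Γ^φ_{θ m} Γ^m_{θ φ}
  = (0) - (-1/sin(θ)^2) + (0) - (1/tan(θ)^2) = 1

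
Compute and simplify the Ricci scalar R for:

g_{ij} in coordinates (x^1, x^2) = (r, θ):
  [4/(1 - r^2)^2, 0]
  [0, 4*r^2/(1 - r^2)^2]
Non-zero Christoffel symbols (Γ^k_{ij} = Γ^k_{ji}):
Γ^r_{r r} = 2*r/(1 - r^2)
Γ^r_{θ θ} = (r^3 + r)/(r^2 - 1)
Γ^θ_{r θ} = (-r^2 - 1)/(r^3 - r)
Ricci tensor (R_{ij} = R^k_{ikj}): R_{rr} = -4/(r^2 - 1)^2, R_{rθ} = 0, R_{θθ} = -4*r^2/(r^2 - 1)^2
Inverse metric: g^{rr} = (1 - r^2)^2/4, g^{θθ} = (1 - r^2)^2/(4*r^2)
R = g^{ij} R_{ij} = ((1 - r^2)^2/4)(-4/(r^2 - 1)^2) + ((1 - r^2)^2/(4*r^2))(-4*r^2/(r^2 - 1)^2) = -2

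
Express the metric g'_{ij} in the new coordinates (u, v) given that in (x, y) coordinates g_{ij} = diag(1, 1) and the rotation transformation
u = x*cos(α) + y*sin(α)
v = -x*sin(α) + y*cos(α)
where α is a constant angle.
Invert the transformation: x = u*cos(α) - v*sin(α), y = u*sin(α) + v*cos(α)
g'_{ij} = (∂x^k/∂x'^i)(∂x^l/∂x'^j) g_{kl}; with g_{kl} = δ_{kl} this is Σ_k (∂x^k/∂x'^i)(∂x^k/∂x'^j).
Jacobian: ∂x/∂u = cos(α), ∂x/∂v = -sin(α), ∂y/∂u = sin(α), ∂y/∂v = cos(α)
g'_{uu} = (cos(α))(cos(α)) + (sin(α))(sin(α)) = 1
g'_{uv} = (cos(α))(-sin(α)) + (sin(α))(cos(α)) = 0
g'_{vv} = (-sin(α))(-sin(α)) + (cos(α))(cos(α)) = 1
g'_{ij} = diag(1, 1)
The Euclidean metric is invariant under rotations.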